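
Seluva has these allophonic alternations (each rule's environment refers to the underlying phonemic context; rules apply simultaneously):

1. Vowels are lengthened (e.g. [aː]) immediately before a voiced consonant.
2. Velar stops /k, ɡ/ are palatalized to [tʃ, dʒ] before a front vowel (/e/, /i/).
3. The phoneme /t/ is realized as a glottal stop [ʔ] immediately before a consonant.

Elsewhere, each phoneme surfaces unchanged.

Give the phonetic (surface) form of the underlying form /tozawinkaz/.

/t/ — word-initial; rule 3 does not apply here → [t].
Rule 1 applies to /o/ (between /t/ and /z/: before a voiced consonant) → [oː].
/z/ stays [z].
/a/ (between /z/ and /w/): before a voiced consonant, so rule 1 applies → [aː].
/w/ (between /a/ and /i/) is unaffected → [w].
Rule 1 applies to /i/ (between /w/ and /n/: before a voiced consonant) → [iː].
/n/ — not in any rule's target class → [n].
/k/ (between /n/ and /a/): rule 2 targets it, but not before a front vowel → unchanged [k].
/a/ meets the environment for rule 1 (before a voiced consonant) → [aː].
/z/ (word-final): no rule targets it → [z].

[toːzaːwiːnkaːz]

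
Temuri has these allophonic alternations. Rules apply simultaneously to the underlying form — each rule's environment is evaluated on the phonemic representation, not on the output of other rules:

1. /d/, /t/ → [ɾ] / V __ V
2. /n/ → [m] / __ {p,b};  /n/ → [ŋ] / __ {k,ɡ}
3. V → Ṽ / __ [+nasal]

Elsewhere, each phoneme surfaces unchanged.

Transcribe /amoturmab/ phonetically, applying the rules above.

/a/ (word-initial) occurs before a nasal consonant → [ã] by rule 3.
/m/ (between /a/ and /o/): no rule targets it → [m].
/o/ (between /m/ and /t/) fails the environment for rule 3, so it stays [o].
Rule 1 applies to /t/ (between /o/ and /u/: between two vowels) → [ɾ].
/u/ — between /t/ and /r/; rule 3 does not apply here → [u].
/r/ (between /u/ and /m/): no rule targets it → [r].
/m/ stays [m].
/a/ (between /m/ and /b/): rule 3 targets it, but not before a nasal consonant → unchanged [a].
/b/ (word-final): no rule targets it → [b].

[ãmoɾurmab]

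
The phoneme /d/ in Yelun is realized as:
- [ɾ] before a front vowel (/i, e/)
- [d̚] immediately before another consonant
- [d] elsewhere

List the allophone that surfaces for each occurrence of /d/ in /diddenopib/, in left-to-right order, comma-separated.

[ɾ], [d̚], [ɾ]

Occurrence 1 (position 1): before a front vowel (/i, e/) → [ɾ].
Occurrence 2 (position 3): immediately before another consonant → [d̚].
Occurrence 3 (position 4): before a front vowel (/i, e/) → [ɾ].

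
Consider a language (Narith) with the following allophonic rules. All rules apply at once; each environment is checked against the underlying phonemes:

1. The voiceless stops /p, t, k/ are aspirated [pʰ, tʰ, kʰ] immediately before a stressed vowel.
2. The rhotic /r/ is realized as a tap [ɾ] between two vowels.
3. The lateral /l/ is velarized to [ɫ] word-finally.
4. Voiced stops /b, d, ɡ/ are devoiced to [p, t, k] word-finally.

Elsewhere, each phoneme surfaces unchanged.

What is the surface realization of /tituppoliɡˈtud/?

[tituppoliɡˈtʰut]

/t/ (word-initial): rule 1 targets it, but not immediately before a stressed vowel → unchanged [t].
/i/ — not in any rule's target class → [i].
/t/ (between /i/ and /u/) is in the target of rule 1 but the environment (immediately before a stressed vowel) is not met → [t].
/u/ (between /t/ and /p/): no rule targets it → [u].
/p/ (between /u/ and /p/): rule 1 targets it, but not immediately before a stressed vowel → unchanged [p].
/p/ (between /p/ and /o/): rule 1 targets it, but not immediately before a stressed vowel → unchanged [p].
/o/ — not in any rule's target class → [o].
/l/ (between /o/ and /i/) fails the environment for rule 3, so it stays [l].
/i/ (between /l/ and /ɡ/) is unaffected → [i].
/ɡ/ (between /i/ and /t/) is in the target of rule 4 but the environment (word-finally) is not met → [ɡ].
/t/ meets the environment for rule 1 (immediately before a stressed vowel) → [tʰ].
/u/ (between /t/ and /d/): no rule targets it → [u].
/d/ — word-final, word-finally — surfaces as [t] (rule 4).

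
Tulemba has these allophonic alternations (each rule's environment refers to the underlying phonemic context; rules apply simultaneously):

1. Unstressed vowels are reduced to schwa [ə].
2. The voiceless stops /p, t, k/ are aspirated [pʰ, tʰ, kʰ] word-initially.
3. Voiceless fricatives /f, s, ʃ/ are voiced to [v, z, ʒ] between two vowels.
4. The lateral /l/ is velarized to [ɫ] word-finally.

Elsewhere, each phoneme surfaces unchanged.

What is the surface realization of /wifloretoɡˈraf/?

[wəflərətəɡˈraf]

/w/ (word-initial) is unaffected → [w].
/i/ meets the environment for rule 1 (in an unstressed syllable) → [ə].
/f/ (between /i/ and /l/) is in the target of rule 3 but the environment (between two vowels) is not met → [f].
/l/ — between /f/ and /o/; rule 4 does not apply here → [l].
/o/ — between /l/ and /r/, in an unstressed syllable — surfaces as [ə] (rule 1).
/r/ (between /o/ and /e/) is unaffected → [r].
/e/ (between /r/ and /t/) occurs in an unstressed syllable → [ə] by rule 1.
/t/ (between /e/ and /o/) is in the target of rule 2 but the environment (word-initially) is not met → [t].
/o/ (between /t/ and /ɡ/): in an unstressed syllable, so rule 1 applies → [ə].
/ɡ/ (between /o/ and /r/) is unaffected → [ɡ].
/r/ (between /ɡ/ and /a/) is unaffected → [r].
/a/ (between /r/ and /f/) is in the target of rule 1 but the environment (in an unstressed syllable) is not met → [a].
/f/ (word-final) fails the environment for rule 3, so it stays [f].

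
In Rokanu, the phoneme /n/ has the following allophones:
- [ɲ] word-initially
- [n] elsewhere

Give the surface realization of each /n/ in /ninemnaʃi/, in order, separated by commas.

[ɲ], [n], [n]

Occurrence 1 (position 1): word-initially → [ɲ].
Occurrence 2 (position 3): no conditioning environment matches → elsewhere allophone [n].
Occurrence 3 (position 6): no conditioning environment matches → elsewhere allophone [n].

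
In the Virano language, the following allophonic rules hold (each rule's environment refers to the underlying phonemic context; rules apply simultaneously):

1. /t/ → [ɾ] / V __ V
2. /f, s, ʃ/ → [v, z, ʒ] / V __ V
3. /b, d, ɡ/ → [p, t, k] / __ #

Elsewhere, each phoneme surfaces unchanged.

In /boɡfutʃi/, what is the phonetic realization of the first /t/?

[t]

/t/ (between /u/ and /ʃ/) is in the target of rule 1 but the environment (between two vowels) is not met → [t].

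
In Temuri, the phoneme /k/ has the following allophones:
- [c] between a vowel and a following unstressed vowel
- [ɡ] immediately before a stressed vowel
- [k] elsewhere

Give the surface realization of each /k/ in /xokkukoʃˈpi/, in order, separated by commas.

[k], [k], [c]

Occurrence 1 (position 3): no conditioning environment matches → elsewhere allophone [k].
Occurrence 2 (position 4): no conditioning environment matches → elsewhere allophone [k].
Occurrence 3 (position 6): between a vowel and a following unstressed vowel → [c].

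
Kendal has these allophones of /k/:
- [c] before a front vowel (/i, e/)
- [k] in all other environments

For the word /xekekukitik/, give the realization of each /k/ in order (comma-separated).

Occurrence 1 (position 3): before a front vowel → [c].
Occurrence 2 (position 5): no conditioning environment matches → elsewhere allophone [k].
Occurrence 3 (position 7): before a front vowel → [c].
Occurrence 4 (position 11): no conditioning environment matches → elsewhere allophone [k].

[c], [k], [c], [k]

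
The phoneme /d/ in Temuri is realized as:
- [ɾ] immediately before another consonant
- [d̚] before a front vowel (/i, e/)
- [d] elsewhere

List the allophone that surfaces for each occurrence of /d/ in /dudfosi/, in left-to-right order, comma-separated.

[d], [ɾ]

Occurrence 1 (position 1): no conditioning environment matches → elsewhere allophone [d].
Occurrence 2 (position 3): immediately before another consonant → [ɾ].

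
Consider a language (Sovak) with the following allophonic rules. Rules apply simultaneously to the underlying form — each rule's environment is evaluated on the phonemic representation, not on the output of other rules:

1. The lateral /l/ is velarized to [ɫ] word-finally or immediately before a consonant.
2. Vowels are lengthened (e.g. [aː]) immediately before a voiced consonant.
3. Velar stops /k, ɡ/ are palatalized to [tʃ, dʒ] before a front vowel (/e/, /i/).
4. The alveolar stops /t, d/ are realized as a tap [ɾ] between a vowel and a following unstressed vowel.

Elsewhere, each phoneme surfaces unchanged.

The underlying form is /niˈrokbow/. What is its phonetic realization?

/n/ — not in any rule's target class → [n].
Rule 2 applies to /i/ (between /n/ and /r/: before a voiced consonant) → [iː].
/r/ (between /i/ and /o/): no rule targets it → [r].
/o/ (between /r/ and /k/) fails the environment for rule 2, so it stays [o].
/k/ (between /o/ and /b/) is in the target of rule 3 but the environment (before a front vowel) is not met → [k].
/b/ — not in any rule's target class → [b].
/o/ (between /b/ and /w/) occurs before a voiced consonant → [oː] by rule 2.
/w/ stays [w].

[niːˈrokboːw]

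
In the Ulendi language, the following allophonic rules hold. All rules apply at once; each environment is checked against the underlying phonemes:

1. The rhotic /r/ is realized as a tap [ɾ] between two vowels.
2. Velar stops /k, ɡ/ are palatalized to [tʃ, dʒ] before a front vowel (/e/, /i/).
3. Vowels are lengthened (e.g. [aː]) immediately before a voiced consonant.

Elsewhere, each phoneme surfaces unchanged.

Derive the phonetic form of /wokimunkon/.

[wotʃiːmuːnkoːn]

/o/ (between /w/ and /k/) fails the environment for rule 3, so it stays [o].
/k/ — between /o/ and /i/, before a front vowel — surfaces as [tʃ] (rule 2).
/i/ — between /k/ and /m/, before a voiced consonant — surfaces as [iː] (rule 3).
/u/ meets the environment for rule 3 (before a voiced consonant) → [uː].
/k/ (between /n/ and /o/): rule 2 targets it, but not before a front vowel → unchanged [k].
/o/ (between /k/ and /n/) occurs before a voiced consonant → [oː] by rule 3.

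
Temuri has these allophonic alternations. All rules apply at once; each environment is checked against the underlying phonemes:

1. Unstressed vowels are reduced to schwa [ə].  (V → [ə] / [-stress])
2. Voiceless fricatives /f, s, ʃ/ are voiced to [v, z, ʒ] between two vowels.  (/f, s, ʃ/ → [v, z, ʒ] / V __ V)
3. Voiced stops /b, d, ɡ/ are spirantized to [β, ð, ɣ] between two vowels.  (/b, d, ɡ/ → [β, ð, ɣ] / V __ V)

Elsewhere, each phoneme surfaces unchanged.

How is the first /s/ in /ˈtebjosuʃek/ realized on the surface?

Rule 2 applies to /s/ (between /o/ and /u/: between two vowels) → [z].

[z]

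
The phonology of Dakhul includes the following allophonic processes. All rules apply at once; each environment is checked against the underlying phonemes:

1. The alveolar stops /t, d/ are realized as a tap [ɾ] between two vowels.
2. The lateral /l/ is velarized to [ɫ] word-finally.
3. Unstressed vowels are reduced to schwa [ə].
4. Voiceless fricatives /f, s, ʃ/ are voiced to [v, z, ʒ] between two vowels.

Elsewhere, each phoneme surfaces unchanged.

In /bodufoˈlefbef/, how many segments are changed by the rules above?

Segments that undergo a rule: /o/ → [ə] (rule 3); /d/ → [ɾ] (rule 1); /u/ → [ə] (rule 3); /f/ → [v] (rule 4); /o/ → [ə] (rule 3); /e/ → [ə] (rule 3).
All other segments surface unchanged.

6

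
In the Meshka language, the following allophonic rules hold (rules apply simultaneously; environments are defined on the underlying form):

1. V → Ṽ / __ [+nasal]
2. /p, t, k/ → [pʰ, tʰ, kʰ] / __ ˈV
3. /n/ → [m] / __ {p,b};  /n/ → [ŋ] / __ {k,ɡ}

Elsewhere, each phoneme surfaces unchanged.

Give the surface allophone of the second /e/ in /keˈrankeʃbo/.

/e/ (between /k/ and /ʃ/) is in the target of rule 1 but the environment (before a nasal consonant) is not met → [e].

[e]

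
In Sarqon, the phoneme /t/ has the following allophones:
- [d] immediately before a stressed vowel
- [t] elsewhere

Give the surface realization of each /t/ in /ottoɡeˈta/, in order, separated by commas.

Occurrence 1 (position 2): no conditioning environment matches → elsewhere allophone [t].
Occurrence 2 (position 3): no conditioning environment matches → elsewhere allophone [t].
Occurrence 3 (position 7): immediately before a stressed vowel → [d].

[t], [t], [d]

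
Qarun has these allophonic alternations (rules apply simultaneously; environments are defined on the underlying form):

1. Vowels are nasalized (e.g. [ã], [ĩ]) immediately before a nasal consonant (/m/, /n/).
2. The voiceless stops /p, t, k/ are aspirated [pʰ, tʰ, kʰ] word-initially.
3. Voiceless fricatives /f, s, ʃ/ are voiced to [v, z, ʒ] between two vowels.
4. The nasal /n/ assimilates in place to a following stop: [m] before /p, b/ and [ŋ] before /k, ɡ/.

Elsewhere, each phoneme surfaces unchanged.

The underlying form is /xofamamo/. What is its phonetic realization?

[xovãmãmo]

/x/ (word-initial) is unaffected → [x].
/o/ — between /x/ and /f/; rule 1 does not apply here → [o].
/f/ meets the environment for rule 3 (between two vowels) → [v].
/a/ meets the environment for rule 1 (before a nasal consonant) → [ã].
/m/ stays [m].
/a/ (between /m/ and /m/) occurs before a nasal consonant → [ã] by rule 1.
/m/ stays [m].
/o/ (word-final): rule 1 targets it, but not before a nasal consonant → unchanged [o].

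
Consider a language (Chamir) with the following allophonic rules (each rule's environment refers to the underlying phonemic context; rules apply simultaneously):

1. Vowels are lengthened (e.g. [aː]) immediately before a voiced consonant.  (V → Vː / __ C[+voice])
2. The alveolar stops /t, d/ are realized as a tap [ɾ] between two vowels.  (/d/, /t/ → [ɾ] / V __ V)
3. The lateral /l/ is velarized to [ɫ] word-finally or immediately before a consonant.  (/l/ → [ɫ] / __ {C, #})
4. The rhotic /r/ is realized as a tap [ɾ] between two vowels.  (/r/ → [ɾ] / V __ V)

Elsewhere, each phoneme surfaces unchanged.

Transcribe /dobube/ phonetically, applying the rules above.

/d/ (word-initial): rule 2 targets it, but not between two vowels → unchanged [d].
/o/ — between /d/ and /b/, before a voiced consonant — surfaces as [oː] (rule 1).
/b/ (between /o/ and /u/) is unaffected → [b].
/u/ (between /b/ and /b/): before a voiced consonant, so rule 1 applies → [uː].
/b/ stays [b].
/e/ (word-final) fails the environment for rule 1, so it stays [e].

[doːbuːbe]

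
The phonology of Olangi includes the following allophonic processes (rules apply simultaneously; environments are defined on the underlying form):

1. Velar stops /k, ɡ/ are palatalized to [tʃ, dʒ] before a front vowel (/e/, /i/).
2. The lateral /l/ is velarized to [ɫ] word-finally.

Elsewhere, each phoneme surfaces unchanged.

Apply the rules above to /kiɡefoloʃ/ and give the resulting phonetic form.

/k/ meets the environment for rule 1 (before a front vowel) → [tʃ].
/ɡ/ meets the environment for rule 1 (before a front vowel) → [dʒ].
/l/ (between /o/ and /o/): rule 2 targets it, but not word-finally → unchanged [l].

[tʃidʒefoloʃ]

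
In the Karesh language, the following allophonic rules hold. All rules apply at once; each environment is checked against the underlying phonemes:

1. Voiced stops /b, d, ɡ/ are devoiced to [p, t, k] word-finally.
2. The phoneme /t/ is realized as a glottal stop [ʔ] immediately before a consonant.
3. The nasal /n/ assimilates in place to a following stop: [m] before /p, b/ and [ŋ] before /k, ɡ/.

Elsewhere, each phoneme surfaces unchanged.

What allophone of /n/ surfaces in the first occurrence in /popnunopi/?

/n/ (between /p/ and /u/) fails the environment for rule 3, so it stays [n].

[n]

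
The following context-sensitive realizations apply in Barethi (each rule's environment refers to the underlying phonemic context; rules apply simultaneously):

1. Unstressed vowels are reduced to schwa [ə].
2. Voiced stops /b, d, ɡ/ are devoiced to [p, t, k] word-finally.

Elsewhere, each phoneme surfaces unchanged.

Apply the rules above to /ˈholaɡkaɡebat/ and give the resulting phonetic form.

[ˈholəɡkəɡəbət]

/h/ (word-initial): no rule targets it → [h].
/o/ (between /h/ and /l/) fails the environment for rule 1, so it stays [o].
/l/ stays [l].
/a/ (between /l/ and /ɡ/) occurs in an unstressed syllable → [ə] by rule 1.
/ɡ/ — between /a/ and /k/; rule 2 does not apply here → [ɡ].
/k/ — not in any rule's target class → [k].
/a/ (between /k/ and /ɡ/) occurs in an unstressed syllable → [ə] by rule 1.
/ɡ/ — between /a/ and /e/; rule 2 does not apply here → [ɡ].
/e/ — between /ɡ/ and /b/, in an unstressed syllable — surfaces as [ə] (rule 1).
/b/ (between /e/ and /a/): rule 2 targets it, but not word-finally → unchanged [b].
/a/ — between /b/ and /t/, in an unstressed syllable — surfaces as [ə] (rule 1).
/t/ — not in any rule's target class → [t].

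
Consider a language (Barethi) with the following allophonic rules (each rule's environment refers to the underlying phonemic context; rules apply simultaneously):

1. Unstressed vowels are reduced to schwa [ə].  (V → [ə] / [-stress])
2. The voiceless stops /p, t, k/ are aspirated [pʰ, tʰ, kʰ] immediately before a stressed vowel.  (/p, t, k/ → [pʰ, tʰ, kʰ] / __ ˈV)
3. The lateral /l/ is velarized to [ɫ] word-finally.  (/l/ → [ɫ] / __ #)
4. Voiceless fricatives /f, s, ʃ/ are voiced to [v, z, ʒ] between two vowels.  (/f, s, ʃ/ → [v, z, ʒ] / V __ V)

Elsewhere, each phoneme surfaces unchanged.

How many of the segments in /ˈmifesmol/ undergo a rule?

Segments that undergo a rule: /f/ → [v] (rule 4); /e/ → [ə] (rule 1); /o/ → [ə] (rule 1); /l/ → [ɫ] (rule 3).
All other segments surface unchanged.

4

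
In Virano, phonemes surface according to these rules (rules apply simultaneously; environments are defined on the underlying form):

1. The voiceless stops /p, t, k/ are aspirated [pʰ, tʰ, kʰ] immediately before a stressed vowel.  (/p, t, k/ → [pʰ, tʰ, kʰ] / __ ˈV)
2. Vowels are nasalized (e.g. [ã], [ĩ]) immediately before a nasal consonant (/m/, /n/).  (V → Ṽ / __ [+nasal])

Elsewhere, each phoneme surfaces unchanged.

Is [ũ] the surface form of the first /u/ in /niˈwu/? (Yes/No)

No

/u/ (word-final) fails the environment for rule 2, so it stays [u].
The actual realization is [u], not [ũ].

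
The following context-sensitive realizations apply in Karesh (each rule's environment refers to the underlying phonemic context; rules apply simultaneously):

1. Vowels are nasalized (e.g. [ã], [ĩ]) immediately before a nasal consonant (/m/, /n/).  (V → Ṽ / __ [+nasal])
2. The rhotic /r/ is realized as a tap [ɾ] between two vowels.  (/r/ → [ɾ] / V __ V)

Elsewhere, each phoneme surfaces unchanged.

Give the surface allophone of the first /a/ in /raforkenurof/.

/a/ — between /r/ and /f/; rule 1 does not apply here → [a].

[a]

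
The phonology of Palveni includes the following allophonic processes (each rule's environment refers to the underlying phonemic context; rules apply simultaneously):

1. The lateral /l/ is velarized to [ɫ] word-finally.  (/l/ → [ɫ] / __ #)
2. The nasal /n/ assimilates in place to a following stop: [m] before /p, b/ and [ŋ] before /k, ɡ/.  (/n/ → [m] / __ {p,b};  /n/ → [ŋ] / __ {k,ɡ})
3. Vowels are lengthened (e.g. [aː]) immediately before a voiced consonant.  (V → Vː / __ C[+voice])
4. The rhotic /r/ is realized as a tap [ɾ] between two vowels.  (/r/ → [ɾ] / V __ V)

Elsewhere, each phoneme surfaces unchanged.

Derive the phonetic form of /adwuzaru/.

[aːdwuːzaːɾu]

/a/ meets the environment for rule 3 (before a voiced consonant) → [aː].
/d/ stays [d].
/w/ (between /d/ and /u/): no rule targets it → [w].
/u/ — between /w/ and /z/, before a voiced consonant — surfaces as [uː] (rule 3).
/z/ — not in any rule's target class → [z].
Rule 3 applies to /a/ (between /z/ and /r/: before a voiced consonant) → [aː].
/r/ meets the environment for rule 4 (between two vowels) → [ɾ].
/u/ (word-final) is in the target of rule 3 but the environment (before a voiced consonant) is not met → [u].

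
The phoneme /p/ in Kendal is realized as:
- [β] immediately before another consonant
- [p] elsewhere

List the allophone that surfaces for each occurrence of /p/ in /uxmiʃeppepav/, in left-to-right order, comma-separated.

[β], [p], [p]

Occurrence 1 (position 7): immediately before another consonant → [β].
Occurrence 2 (position 8): no conditioning environment matches → elsewhere allophone [p].
Occurrence 3 (position 10): no conditioning environment matches → elsewhere allophone [p].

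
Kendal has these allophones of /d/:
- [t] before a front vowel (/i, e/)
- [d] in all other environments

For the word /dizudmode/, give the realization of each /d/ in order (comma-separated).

Occurrence 1 (position 1): before a front vowel (/i, e/) → [t].
Occurrence 2 (position 5): no conditioning environment matches → elsewhere allophone [d].
Occurrence 3 (position 8): before a front vowel (/i, e/) → [t].

[t], [d], [t]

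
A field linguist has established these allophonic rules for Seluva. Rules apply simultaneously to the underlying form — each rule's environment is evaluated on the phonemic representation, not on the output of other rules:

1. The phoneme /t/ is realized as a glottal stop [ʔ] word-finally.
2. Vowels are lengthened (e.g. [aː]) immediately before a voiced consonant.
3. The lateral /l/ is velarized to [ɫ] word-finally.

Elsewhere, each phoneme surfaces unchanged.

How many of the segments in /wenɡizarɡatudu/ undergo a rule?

Segments that undergo a rule: /e/ → [eː] (rule 2); /i/ → [iː] (rule 2); /a/ → [aː] (rule 2); /u/ → [uː] (rule 2).
All other segments surface unchanged.

4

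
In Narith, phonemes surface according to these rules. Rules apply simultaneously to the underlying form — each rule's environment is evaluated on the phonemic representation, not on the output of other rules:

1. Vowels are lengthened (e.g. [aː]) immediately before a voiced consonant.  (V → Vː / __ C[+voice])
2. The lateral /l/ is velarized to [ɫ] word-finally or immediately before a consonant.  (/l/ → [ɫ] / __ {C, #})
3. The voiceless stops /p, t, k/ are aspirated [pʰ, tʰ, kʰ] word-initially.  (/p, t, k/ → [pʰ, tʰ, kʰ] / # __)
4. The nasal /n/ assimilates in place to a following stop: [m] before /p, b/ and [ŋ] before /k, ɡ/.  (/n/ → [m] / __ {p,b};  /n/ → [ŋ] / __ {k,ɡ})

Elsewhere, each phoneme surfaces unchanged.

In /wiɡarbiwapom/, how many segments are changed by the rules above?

4

Segments that undergo a rule: /i/ → [iː] (rule 1); /a/ → [aː] (rule 1); /i/ → [iː] (rule 1); /o/ → [oː] (rule 1).
All other segments surface unchanged.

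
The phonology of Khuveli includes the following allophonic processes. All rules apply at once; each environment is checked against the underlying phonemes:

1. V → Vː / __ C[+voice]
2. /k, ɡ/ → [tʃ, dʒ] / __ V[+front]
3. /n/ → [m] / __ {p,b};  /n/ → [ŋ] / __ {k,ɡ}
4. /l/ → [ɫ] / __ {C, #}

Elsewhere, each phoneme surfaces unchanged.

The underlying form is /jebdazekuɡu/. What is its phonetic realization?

/j/ (word-initial) is unaffected → [j].
/e/ (between /j/ and /b/) occurs before a voiced consonant → [eː] by rule 1.
/b/ (between /e/ and /d/) is unaffected → [b].
/d/ (between /b/ and /a/): no rule targets it → [d].
/a/ (between /d/ and /z/): before a voiced consonant, so rule 1 applies → [aː].
/z/ (between /a/ and /e/) is unaffected → [z].
/e/ (between /z/ and /k/): rule 1 targets it, but not before a voiced consonant → unchanged [e].
/k/ (between /e/ and /u/) is in the target of rule 2 but the environment (before a front vowel) is not met → [k].
/u/ (between /k/ and /ɡ/) occurs before a voiced consonant → [uː] by rule 1.
/ɡ/ (between /u/ and /u/) fails the environment for rule 2, so it stays [ɡ].
/u/ (word-final): rule 1 targets it, but not before a voiced consonant → unchanged [u].

[jeːbdaːzekuːɡu]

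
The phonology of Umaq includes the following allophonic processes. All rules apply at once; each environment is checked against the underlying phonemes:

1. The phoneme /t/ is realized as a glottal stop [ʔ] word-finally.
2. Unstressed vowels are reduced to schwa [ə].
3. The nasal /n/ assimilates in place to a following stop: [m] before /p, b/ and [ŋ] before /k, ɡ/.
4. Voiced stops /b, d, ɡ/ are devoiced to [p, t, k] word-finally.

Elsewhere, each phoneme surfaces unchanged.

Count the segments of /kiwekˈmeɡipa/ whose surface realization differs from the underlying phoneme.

4

Segments that undergo a rule: /i/ → [ə] (rule 2); /e/ → [ə] (rule 2); /i/ → [ə] (rule 2); /a/ → [ə] (rule 2).
All other segments surface unchanged.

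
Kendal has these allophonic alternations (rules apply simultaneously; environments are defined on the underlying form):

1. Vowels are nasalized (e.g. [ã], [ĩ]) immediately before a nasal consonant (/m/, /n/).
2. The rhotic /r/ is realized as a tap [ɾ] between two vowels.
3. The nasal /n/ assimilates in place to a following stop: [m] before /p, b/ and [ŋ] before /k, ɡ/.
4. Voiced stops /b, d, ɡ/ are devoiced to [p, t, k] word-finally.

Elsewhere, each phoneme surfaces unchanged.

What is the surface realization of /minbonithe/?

/i/ (between /m/ and /n/) occurs before a nasal consonant → [ĩ] by rule 1.
/n/ (between /i/ and /b/) occurs before a labial or velar stop → [m] by rule 3.
/b/ (between /n/ and /o/): rule 4 targets it, but not word-finally → unchanged [b].
/o/ — between /b/ and /n/, before a nasal consonant — surfaces as [õ] (rule 1).
/n/ (between /o/ and /i/) fails the environment for rule 3, so it stays [n].
/i/ (between /n/ and /t/) is in the target of rule 1 but the environment (before a nasal consonant) is not met → [i].
/e/ — word-final; rule 1 does not apply here → [e].

[mĩmbõnithe]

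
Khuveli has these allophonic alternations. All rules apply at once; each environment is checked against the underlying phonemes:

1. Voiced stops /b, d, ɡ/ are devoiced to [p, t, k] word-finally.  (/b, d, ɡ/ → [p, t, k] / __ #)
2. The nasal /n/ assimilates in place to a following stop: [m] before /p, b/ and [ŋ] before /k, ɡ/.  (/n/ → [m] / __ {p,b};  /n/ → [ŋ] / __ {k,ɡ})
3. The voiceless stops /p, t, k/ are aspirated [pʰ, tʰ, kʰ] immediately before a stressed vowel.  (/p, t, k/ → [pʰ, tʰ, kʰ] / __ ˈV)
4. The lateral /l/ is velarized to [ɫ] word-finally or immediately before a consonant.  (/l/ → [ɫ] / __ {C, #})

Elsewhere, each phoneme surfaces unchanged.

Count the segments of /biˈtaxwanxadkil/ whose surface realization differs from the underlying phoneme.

Segments that undergo a rule: /t/ → [tʰ] (rule 3); /l/ → [ɫ] (rule 4).
All other segments surface unchanged.

2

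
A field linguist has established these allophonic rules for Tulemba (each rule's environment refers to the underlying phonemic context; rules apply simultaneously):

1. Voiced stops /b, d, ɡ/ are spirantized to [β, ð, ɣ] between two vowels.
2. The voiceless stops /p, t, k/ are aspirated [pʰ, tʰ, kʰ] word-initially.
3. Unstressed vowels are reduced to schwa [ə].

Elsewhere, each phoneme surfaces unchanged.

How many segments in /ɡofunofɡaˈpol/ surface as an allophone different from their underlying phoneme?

4

Segments that undergo a rule: /o/ → [ə] (rule 3); /u/ → [ə] (rule 3); /o/ → [ə] (rule 3); /a/ → [ə] (rule 3).
All other segments surface unchanged.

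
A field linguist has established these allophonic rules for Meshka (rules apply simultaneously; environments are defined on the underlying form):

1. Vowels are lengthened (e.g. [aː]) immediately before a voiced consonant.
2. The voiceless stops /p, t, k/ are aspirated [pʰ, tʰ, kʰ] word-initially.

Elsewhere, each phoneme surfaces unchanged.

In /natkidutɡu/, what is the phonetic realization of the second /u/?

[u]

/u/ (word-final): rule 1 targets it, but not before a voiced consonant → unchanged [u].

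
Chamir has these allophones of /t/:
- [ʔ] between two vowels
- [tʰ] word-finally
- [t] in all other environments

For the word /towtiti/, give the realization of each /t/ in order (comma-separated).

Occurrence 1 (position 1): no conditioning environment matches → elsewhere allophone [t].
Occurrence 2 (position 4): no conditioning environment matches → elsewhere allophone [t].
Occurrence 3 (position 6): between two vowels → [ʔ].

[t], [t], [ʔ]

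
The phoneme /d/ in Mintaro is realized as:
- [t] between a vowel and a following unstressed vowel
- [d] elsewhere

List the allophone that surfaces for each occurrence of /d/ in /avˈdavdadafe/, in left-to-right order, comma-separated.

Occurrence 1 (position 3): no conditioning environment matches → elsewhere allophone [d].
Occurrence 2 (position 6): no conditioning environment matches → elsewhere allophone [d].
Occurrence 3 (position 8): between a vowel and a following unstressed vowel → [t].

[d], [d], [t]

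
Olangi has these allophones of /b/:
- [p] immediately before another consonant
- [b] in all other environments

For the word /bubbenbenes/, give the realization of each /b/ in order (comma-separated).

Occurrence 1 (position 1): no conditioning environment matches → elsewhere allophone [b].
Occurrence 2 (position 3): immediately before another consonant → [p].
Occurrence 3 (position 4): no conditioning environment matches → elsewhere allophone [b].
Occurrence 4 (position 7): no conditioning environment matches → elsewhere allophone [b].

[b], [p], [b], [b]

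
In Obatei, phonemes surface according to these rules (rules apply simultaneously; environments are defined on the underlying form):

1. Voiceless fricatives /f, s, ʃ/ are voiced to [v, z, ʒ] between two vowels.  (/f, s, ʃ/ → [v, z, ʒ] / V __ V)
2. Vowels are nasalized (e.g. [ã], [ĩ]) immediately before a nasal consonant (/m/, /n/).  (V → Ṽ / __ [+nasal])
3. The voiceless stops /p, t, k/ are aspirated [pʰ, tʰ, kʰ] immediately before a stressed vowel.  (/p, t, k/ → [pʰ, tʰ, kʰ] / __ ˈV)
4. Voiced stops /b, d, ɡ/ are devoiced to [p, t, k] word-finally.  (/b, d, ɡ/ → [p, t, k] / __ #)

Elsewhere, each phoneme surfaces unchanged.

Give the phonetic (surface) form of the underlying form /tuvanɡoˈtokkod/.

/t/ — word-initial; rule 3 does not apply here → [t].
/u/ — between /t/ and /v/; rule 2 does not apply here → [u].
/a/ (between /v/ and /n/) occurs before a nasal consonant → [ã] by rule 2.
/ɡ/ (between /n/ and /o/): rule 4 targets it, but not word-finally → unchanged [ɡ].
/o/ — between /ɡ/ and /t/; rule 2 does not apply here → [o].
/t/ — between /o/ and /o/, immediately before a stressed vowel — surfaces as [tʰ] (rule 3).
/o/ — between /t/ and /k/; rule 2 does not apply here → [o].
/k/ (between /o/ and /k/) fails the environment for rule 3, so it stays [k].
/k/ (between /k/ and /o/) is in the target of rule 3 but the environment (immediately before a stressed vowel) is not met → [k].
/o/ (between /k/ and /d/) is in the target of rule 2 but the environment (before a nasal consonant) is not met → [o].
/d/ (word-final) occurs word-finally → [t] by rule 4.

[tuvãnɡoˈtʰokkot]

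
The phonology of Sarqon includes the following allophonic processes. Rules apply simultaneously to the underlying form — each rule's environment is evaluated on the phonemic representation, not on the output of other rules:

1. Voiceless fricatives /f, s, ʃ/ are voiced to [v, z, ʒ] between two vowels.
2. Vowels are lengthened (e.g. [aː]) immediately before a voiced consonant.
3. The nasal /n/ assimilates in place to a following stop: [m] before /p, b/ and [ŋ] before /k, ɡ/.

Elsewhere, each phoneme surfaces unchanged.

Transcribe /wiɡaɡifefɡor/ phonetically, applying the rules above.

[wiːɡaːɡivefɡoːr]

/w/ stays [w].
/i/ — between /w/ and /ɡ/, before a voiced consonant — surfaces as [iː] (rule 2).
/ɡ/ — not in any rule's target class → [ɡ].
Rule 2 applies to /a/ (between /ɡ/ and /ɡ/: before a voiced consonant) → [aː].
/ɡ/ (between /a/ and /i/) is unaffected → [ɡ].
/i/ (between /ɡ/ and /f/) fails the environment for rule 2, so it stays [i].
/f/ — between /i/ and /e/, between two vowels — surfaces as [v] (rule 1).
/e/ — between /f/ and /f/; rule 2 does not apply here → [e].
/f/ (between /e/ and /ɡ/): rule 1 targets it, but not between two vowels → unchanged [f].
/ɡ/ — not in any rule's target class → [ɡ].
/o/ (between /ɡ/ and /r/): before a voiced consonant, so rule 2 applies → [oː].
/r/ — not in any rule's target class → [r].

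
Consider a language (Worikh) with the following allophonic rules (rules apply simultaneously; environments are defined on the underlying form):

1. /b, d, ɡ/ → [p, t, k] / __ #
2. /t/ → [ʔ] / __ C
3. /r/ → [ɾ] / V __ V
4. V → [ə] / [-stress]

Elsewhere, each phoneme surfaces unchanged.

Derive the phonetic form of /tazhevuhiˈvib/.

/t/ — word-initial; rule 2 does not apply here → [t].
/a/ (between /t/ and /z/) occurs in an unstressed syllable → [ə] by rule 4.
/z/ — not in any rule's target class → [z].
/h/ — not in any rule's target class → [h].
/e/ (between /h/ and /v/) occurs in an unstressed syllable → [ə] by rule 4.
/v/ stays [v].
/u/ (between /v/ and /h/) occurs in an unstressed syllable → [ə] by rule 4.
/h/ stays [h].
/i/ (between /h/ and /v/) occurs in an unstressed syllable → [ə] by rule 4.
/v/ — not in any rule's target class → [v].
/i/ (between /v/ and /b/): rule 4 targets it, but not in an unstressed syllable → unchanged [i].
/b/ (word-final): word-finally, so rule 1 applies → [p].

[təzhəvəhəˈvip]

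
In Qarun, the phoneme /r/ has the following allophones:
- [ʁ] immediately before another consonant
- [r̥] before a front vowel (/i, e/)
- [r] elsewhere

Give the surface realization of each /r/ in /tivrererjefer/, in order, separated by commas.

[r̥], [r̥], [ʁ], [r]

Occurrence 1 (position 4): before a front vowel (/i, e/) → [r̥].
Occurrence 2 (position 6): before a front vowel (/i, e/) → [r̥].
Occurrence 3 (position 8): immediately before another consonant → [ʁ].
Occurrence 4 (position 13): no conditioning environment matches → elsewhere allophone [r].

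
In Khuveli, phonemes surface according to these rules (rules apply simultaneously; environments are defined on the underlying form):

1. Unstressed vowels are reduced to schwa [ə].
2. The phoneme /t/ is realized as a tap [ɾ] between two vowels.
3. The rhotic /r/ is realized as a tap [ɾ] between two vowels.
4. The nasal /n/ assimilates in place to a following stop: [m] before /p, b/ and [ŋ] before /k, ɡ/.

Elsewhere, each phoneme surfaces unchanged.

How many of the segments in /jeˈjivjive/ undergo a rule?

Segments that undergo a rule: /e/ → [ə] (rule 1); /i/ → [ə] (rule 1); /e/ → [ə] (rule 1).
All other segments surface unchanged.

3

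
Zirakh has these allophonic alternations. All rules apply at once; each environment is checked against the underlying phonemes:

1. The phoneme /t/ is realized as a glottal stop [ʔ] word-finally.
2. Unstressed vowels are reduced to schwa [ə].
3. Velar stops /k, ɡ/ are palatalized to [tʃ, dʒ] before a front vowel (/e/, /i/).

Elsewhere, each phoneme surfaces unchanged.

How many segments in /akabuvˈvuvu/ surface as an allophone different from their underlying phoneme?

4

Segments that undergo a rule: /a/ → [ə] (rule 2); /a/ → [ə] (rule 2); /u/ → [ə] (rule 2); /u/ → [ə] (rule 2).
All other segments surface unchanged.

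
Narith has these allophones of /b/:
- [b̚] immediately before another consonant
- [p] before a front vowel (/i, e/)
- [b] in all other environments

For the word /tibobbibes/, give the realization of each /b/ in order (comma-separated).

[b], [b̚], [p], [p]

Occurrence 1 (position 3): no conditioning environment matches → elsewhere allophone [b].
Occurrence 2 (position 5): immediately before another consonant → [b̚].
Occurrence 3 (position 6): before a front vowel (/i, e/) → [p].
Occurrence 4 (position 8): before a front vowel (/i, e/) → [p].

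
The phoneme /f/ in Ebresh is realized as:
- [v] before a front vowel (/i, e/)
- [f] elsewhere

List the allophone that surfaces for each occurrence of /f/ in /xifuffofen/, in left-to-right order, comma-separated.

[f], [f], [f], [v]

Occurrence 1 (position 3): no conditioning environment matches → elsewhere allophone [f].
Occurrence 2 (position 5): no conditioning environment matches → elsewhere allophone [f].
Occurrence 3 (position 6): no conditioning environment matches → elsewhere allophone [f].
Occurrence 4 (position 8): before a front vowel (/i, e/) → [v].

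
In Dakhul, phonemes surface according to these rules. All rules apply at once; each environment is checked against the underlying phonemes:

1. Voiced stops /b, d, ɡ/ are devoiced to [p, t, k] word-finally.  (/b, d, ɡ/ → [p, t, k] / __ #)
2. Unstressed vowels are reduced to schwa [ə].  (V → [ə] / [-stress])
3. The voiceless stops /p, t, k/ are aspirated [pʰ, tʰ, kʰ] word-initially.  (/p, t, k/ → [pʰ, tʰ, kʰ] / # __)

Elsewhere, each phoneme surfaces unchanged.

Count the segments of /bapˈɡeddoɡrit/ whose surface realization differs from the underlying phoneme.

3

Segments that undergo a rule: /a/ → [ə] (rule 2); /o/ → [ə] (rule 2); /i/ → [ə] (rule 2).
All other segments surface unchanged.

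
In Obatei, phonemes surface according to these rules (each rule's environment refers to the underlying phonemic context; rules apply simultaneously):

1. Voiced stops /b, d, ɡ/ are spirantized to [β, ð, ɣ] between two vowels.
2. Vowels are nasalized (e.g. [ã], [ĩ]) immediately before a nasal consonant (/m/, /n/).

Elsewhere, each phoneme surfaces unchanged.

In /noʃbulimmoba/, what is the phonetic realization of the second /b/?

[β]

Rule 1 applies to /b/ (between /o/ and /a/: between two vowels) → [β].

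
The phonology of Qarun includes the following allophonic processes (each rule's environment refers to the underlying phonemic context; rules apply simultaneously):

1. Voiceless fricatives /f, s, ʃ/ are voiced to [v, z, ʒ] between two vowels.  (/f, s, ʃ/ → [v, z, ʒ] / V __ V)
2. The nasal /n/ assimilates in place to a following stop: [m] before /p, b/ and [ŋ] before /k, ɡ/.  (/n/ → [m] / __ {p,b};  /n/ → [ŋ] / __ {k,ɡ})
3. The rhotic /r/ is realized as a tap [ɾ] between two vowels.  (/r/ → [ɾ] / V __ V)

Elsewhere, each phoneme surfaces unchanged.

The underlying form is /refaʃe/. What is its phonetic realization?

[revaʒe]

/r/ (word-initial) fails the environment for rule 3, so it stays [r].
/e/ stays [e].
Rule 1 applies to /f/ (between /e/ and /a/: between two vowels) → [v].
/a/ (between /f/ and /ʃ/): no rule targets it → [a].
/ʃ/ (between /a/ and /e/): between two vowels, so rule 1 applies → [ʒ].
/e/ (word-final): no rule targets it → [e].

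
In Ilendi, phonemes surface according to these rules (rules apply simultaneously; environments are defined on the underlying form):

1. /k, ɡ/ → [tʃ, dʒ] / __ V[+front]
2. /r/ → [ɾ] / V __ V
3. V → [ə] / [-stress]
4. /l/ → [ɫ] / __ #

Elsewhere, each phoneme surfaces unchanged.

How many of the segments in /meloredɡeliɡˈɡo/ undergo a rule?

7

Segments that undergo a rule: /e/ → [ə] (rule 3); /o/ → [ə] (rule 3); /r/ → [ɾ] (rule 2); /e/ → [ə] (rule 3); /ɡ/ → [dʒ] (rule 1); /e/ → [ə] (rule 3); /i/ → [ə] (rule 3).
All other segments surface unchanged.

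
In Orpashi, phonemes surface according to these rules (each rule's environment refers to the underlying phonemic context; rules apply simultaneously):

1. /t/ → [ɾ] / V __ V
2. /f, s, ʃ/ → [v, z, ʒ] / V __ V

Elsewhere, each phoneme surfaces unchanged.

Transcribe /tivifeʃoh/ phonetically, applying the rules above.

[tiviveʒoh]

/t/ (word-initial) fails the environment for rule 1, so it stays [t].
/i/ stays [i].
/v/ — not in any rule's target class → [v].
/i/ (between /v/ and /f/): no rule targets it → [i].
Rule 2 applies to /f/ (between /i/ and /e/: between two vowels) → [v].
/e/ stays [e].
/ʃ/ (between /e/ and /o/): between two vowels, so rule 2 applies → [ʒ].
/o/ (between /ʃ/ and /h/) is unaffected → [o].
/h/ (word-final) is unaffected → [h].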